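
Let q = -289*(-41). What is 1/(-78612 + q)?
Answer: -1/66763 ≈ -1.4978e-5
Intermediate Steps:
q = 11849
1/(-78612 + q) = 1/(-78612 + 11849) = 1/(-66763) = -1/66763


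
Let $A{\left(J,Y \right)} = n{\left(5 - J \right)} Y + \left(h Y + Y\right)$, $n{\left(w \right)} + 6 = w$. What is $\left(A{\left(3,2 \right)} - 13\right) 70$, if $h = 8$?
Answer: $-210$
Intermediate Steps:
$n{\left(w \right)} = -6 + w$
$A{\left(J,Y \right)} = 9 Y + Y \left(-1 - J\right)$ ($A{\left(J,Y \right)} = \left(-6 - \left(-5 + J\right)\right) Y + \left(8 Y + Y\right) = \left(-1 - J\right) Y + 9 Y = Y \left(-1 - J\right) + 9 Y = 9 Y + Y \left(-1 - J\right)$)
$\left(A{\left(3,2 \right)} - 13\right) 70 = \left(2 \left(8 - 3\right) - 13\right) 70 = \left(2 \cdot 5 - 13\right) 70 = \left(10 - 13\right) 70 = \left(-3\right) 70 = -210$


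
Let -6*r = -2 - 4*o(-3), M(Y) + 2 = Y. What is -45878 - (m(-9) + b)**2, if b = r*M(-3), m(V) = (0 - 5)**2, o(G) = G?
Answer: -422902/9 ≈ -46989.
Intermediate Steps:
m(V) = 25 (m(V) = (-5)**2 = 25)
M(Y) = -2 + Y
r = -5/3 (r = -(-2 - 4*(-3))/6 = -(-2 + 12)/6 = -1/6*10 = -5/3 ≈ -1.6667)
b = 25/3 (b = -5*(-2 - 3)/3 = -5/3*(-5) = 25/3 ≈ 8.3333)
-45878 - (m(-9) + b)**2 = -45878 - (25 + 25/3)**2 = -45878 - (100/3)**2 = -45878 - 1*10000/9 = -45878 - 10000/9 = -422902/9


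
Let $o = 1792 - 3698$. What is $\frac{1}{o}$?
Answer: $- \frac{1}{1906} \approx -0.00052466$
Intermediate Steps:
$o = -1906$
$\frac{1}{o} = \frac{1}{-1906} = - \frac{1}{1906}$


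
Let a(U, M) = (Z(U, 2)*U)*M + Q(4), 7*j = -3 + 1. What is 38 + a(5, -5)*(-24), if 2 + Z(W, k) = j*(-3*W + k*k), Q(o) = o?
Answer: 4394/7 ≈ 627.71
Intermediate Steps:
j = -2/7 (j = (-3 + 1)/7 = (⅐)*(-2) = -2/7 ≈ -0.28571)
Z(W, k) = -2 - 2*k²/7 + 6*W/7 (Z(W, k) = -2 - 2*(-3*W + k*k)/7 = -2 - 2*(-3*W + k²)/7 = -2 - 2*(k² - 3*W)/7 = -2 + (-2*k²/7 + 6*W/7) = -2 - 2*k²/7 + 6*W/7)
a(U, M) = 4 + M*U*(-22/7 + 6*U/7) (a(U, M) = ((-2 - 2/7*2² + 6*U/7)*U)*M + 4 = ((-2 - 2/7*4 + 6*U/7)*U)*M + 4 = ((-2 - 8/7 + 6*U/7)*U)*M + 4 = ((-22/7 + 6*U/7)*U)*M + 4 = (U*(-22/7 + 6*U/7))*M + 4 = M*U*(-22/7 + 6*U/7) + 4 = 4 + M*U*(-22/7 + 6*U/7))
38 + a(5, -5)*(-24) = 38 + (4 + (2/7)*(-5)*5*(-11 + 3*5))*(-24) = 38 + (4 + (2/7)*(-5)*5*(-11 + 15))*(-24) = 38 + (4 + (2/7)*(-5)*5*4)*(-24) = 38 + (4 - 200/7)*(-24) = 38 - 172/7*(-24) = 38 + 4128/7 = 4394/7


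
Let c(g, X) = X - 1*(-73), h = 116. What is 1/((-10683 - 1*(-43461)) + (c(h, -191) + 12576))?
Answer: 1/45236 ≈ 2.2106e-5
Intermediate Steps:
c(g, X) = 73 + X (c(g, X) = X + 73 = 73 + X)
1/((-10683 - 1*(-43461)) + (c(h, -191) + 12576)) = 1/((-10683 - 1*(-43461)) + ((73 - 191) + 12576)) = 1/((-10683 + 43461) + (-118 + 12576)) = 1/(32778 + 12458) = 1/45236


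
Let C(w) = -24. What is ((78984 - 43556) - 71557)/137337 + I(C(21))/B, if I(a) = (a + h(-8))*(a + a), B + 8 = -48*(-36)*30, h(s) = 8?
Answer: -73631813/296602141 ≈ -0.24825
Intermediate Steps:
B = 51832 (B = -8 - 48*(-36)*30 = -8 + 1728*30 = -8 + 51840 = 51832)
I(a) = 2*a*(8 + a) (I(a) = (a + 8)*(a + a) = (8 + a)*(2*a) = 2*a*(8 + a))
((78984 - 43556) - 71557)/137337 + I(C(21))/B = ((78984 - 43556) - 71557)/137337 + (2*(-24)*(8 - 24))/51832 = (35428 - 71557)*(1/137337) + (2*(-24)*(-16))*(1/51832) = -36129*1/137337 + 768*(1/51832) = -12043/45779 + 96/6479 = -73631813/296602141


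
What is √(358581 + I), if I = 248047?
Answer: 2*√151657 ≈ 778.86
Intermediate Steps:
√(358581 + I) = √(358581 + 248047) = √606628 = 2*√151657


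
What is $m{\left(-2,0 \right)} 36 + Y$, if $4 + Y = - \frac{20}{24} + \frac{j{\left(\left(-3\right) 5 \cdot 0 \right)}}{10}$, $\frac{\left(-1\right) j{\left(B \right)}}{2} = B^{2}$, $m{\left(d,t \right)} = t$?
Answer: $- \frac{29}{6} \approx -4.8333$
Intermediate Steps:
$j{\left(B \right)} = - 2 B^{2}$
$Y = - \frac{29}{6}$ ($Y = -4 - \left(\frac{5}{6} - \frac{\left(-2\right) \left(\left(-3\right) 5 \cdot 0\right)^{2}}{10}\right) = -4 - \left(\frac{5}{6} - - 2 \left(\left(-15\right) 0\right)^{2} \cdot \frac{1}{10}\right) = -4 - \left(\frac{5}{6} - - 2 \cdot 0^{2} \cdot \frac{1}{10}\right) = -4 - \left(\frac{5}{6} - \left(-2\right) 0 \cdot \frac{1}{10}\right) = -4 + \left(- \frac{5}{6} + 0 \cdot \frac{1}{10}\right) = -4 + \left(- \frac{5}{6} + 0\right) = -4 - \frac{5}{6} = - \frac{29}{6} \approx -4.8333$)
$m{\left(-2,0 \right)} 36 + Y = 0 \cdot 36 - \frac{29}{6} = 0 - \frac{29}{6} = - \frac{29}{6}$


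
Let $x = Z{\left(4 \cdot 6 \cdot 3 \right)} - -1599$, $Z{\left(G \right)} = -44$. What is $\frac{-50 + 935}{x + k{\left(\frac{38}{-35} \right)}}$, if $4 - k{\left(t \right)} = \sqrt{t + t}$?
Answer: $\frac{16096675}{28355637} + \frac{590 i \sqrt{665}}{28355637} \approx 0.56767 + 0.00053657 i$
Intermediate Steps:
$x = 1555$ ($x = -44 - -1599 = -44 + 1599 = 1555$)
$k{\left(t \right)} = 4 - \sqrt{2} \sqrt{t}$ ($k{\left(t \right)} = 4 - \sqrt{t + t} = 4 - \sqrt{2 t} = 4 - \sqrt{2} \sqrt{t}$)
$\frac{-50 + 935}{x + k{\left(\frac{38}{-35} \right)}} = \frac{-50 + 935}{1555 + \left(4 - \sqrt{2} \sqrt{\frac{38}{-35}}\right)} = \frac{885}{1555 + \left(4 - \sqrt{2} \sqrt{38 \left(- \frac{1}{35}\right)}\right)} = \frac{885}{1555 + \left(4 - \sqrt{2} \sqrt{- \frac{38}{35}}\right)} = \frac{885}{1555 + \left(4 - \sqrt{2} \frac{i \sqrt{1330}}{35}\right)} = \frac{885}{1555 + \left(4 - \frac{2 i \sqrt{665}}{35}\right)} = \frac{885}{1559 - \frac{2 i \sqrt{665}}{35}}$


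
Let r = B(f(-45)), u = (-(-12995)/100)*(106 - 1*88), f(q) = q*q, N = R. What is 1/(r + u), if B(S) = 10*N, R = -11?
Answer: 10/22291 ≈ 0.00044861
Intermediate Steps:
N = -11
f(q) = q²
B(S) = -110 (B(S) = 10*(-11) = -110)
u = 23391/10 (u = (-(-12995)/100)*(106 - 88) = -115*(-113/100)*18 = (2599/20)*18 = 23391/10 ≈ 2339.1)
r = -110
1/(r + u) = 1/(-110 + 23391/10) = 1/(22291/10) = 10/22291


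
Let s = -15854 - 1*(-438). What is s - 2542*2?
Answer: -20500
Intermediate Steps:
s = -15416 (s = -15854 + 438 = -15416)
s - 2542*2 = -15416 - 2542*2 = -15416 - 1*5084 = -15416 - 5084 = -20500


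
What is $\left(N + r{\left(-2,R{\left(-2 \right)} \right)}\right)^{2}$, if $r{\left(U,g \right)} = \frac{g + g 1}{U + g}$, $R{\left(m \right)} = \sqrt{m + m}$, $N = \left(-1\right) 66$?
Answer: $4224 + 130 i \approx 4224.0 + 130.0 i$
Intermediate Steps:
$N = -66$
$R{\left(m \right)} = \sqrt{2} \sqrt{m}$ ($R{\left(m \right)} = \sqrt{2 m} = \sqrt{2} \sqrt{m}$)
$r{\left(U,g \right)} = \frac{2 g}{U + g}$ ($r{\left(U,g \right)} = \frac{g + g}{U + g} = \frac{2 g}{U + g}$)
$\left(N + r{\left(-2,R{\left(-2 \right)} \right)}\right)^{2} = \left(-66 + \frac{2 \sqrt{2} \sqrt{-2}}{-2 + \sqrt{2} \sqrt{-2}}\right)^{2} = \left(-66 + \frac{2 \sqrt{2} i \sqrt{2}}{-2 + \sqrt{2} i \sqrt{2}}\right)^{2} = \left(-66 + \frac{2 \cdot 2 i}{-2 + 2 i}\right)^{2} = \left(-66 + 2 \cdot 2 i \frac{-2 - 2 i}{8}\right)^{2} = \left(-66 + \frac{i \left(-2 - 2 i\right)}{2}\right)^{2}$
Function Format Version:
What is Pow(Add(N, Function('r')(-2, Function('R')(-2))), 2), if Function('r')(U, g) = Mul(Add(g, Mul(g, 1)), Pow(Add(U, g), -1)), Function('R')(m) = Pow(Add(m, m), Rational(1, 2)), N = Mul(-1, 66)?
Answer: Add(4224, Mul(130, I)) ≈ Add(4224.0, Mul(130.00, I))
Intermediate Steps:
N = -66
Function('R')(m) = Mul(Pow(2, Rational(1, 2)), Pow(m, Rational(1, 2))) (Function('R')(m) = Pow(Mul(2, m), Rational(1, 2)) = Mul(Pow(2, Rational(1, 2)), Pow(m, Rational(1, 2))))
Function('r')(U, g) = Mul(2, g, Pow(Add(U, g), -1)) (Function('r')(U, g) = Mul(Add(g, g), Pow(Add(U, g), -1)) = Mul(Mul(2, g), Pow(Add(U, g), -1)) = Mul(2, g, Pow(Add(U, g), -1)))
Pow(Add(N, Function('r')(-2, Function('R')(-2))), 2) = Pow(Add(-66, Mul(2, Mul(Pow(2, Rational(1, 2)), Pow(-2, Rational(1, 2))), Pow(Add(-2, Mul(Pow(2, Rational(1, 2)), Pow(-2, Rational(1, 2)))), -1))), 2) = Pow(Add(-66, Mul(2, Mul(Pow(2, Rational(1, 2)), Mul(I, Pow(2, Rational(1, 2)))), Pow(Add(-2, Mul(Pow(2, Rational(1, 2)), Mul(I, Pow(2, Rational(1, 2))))), -1))), 2) = Pow(Add(-66, Mul(2, Mul(2, I), Pow(Add(-2, Mul(2, I)), -1))), 2) = Pow(Add(-66, Mul(2, Mul(2, I), Mul(Rational(1, 8), Add(-2, Mul(-2, I))))), 2) = Pow(Add(-66, Mul(Rational(1, 2), I, Add(-2, Mul(-2, I)))), 2)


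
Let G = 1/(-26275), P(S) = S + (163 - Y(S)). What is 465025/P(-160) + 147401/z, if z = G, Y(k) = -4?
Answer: -27110263900/7 ≈ -3.8729e+9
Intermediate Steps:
P(S) = 167 + S (P(S) = S + (163 - 1*(-4)) = S + (163 + 4) = S + 167 = 167 + S)
G = -1/26275 ≈ -3.8059e-5
z = -1/26275 ≈ -3.8059e-5
465025/P(-160) + 147401/z = 465025/(167 - 160) + 147401/(-1/26275) = 465025/7 + 147401*(-26275) = 465025*(⅐) - 3872961275 = 465025/7 - 3872961275 = -27110263900/7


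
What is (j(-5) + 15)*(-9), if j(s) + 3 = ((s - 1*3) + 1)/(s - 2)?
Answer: -117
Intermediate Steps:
j(s) = -2 (j(s) = -3 + ((s - 1*3) + 1)/(s - 2) = -3 + ((s - 3) + 1)/(-2 + s) = -3 + ((-3 + s) + 1)/(-2 + s) = -3 + (-2 + s)/(-2 + s) = -3 + 1 = -2)
(j(-5) + 15)*(-9) = (-2 + 15)*(-9) = 13*(-9) = -117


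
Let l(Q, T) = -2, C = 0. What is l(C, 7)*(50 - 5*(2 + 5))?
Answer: -30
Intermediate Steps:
l(C, 7)*(50 - 5*(2 + 5)) = -2*(50 - 5*(2 + 5)) = -2*(50 - 5*7) = -2*(50 - 35) = -2*15 = -30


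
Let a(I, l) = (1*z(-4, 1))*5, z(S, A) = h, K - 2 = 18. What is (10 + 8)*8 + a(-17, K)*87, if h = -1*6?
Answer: -2466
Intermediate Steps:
K = 20 (K = 2 + 18 = 20)
h = -6
z(S, A) = -6
a(I, l) = -30 (a(I, l) = (1*(-6))*5 = -6*5 = -30)
(10 + 8)*8 + a(-17, K)*87 = (10 + 8)*8 - 30*87 = 18*8 - 2610 = 144 - 2610 = -2466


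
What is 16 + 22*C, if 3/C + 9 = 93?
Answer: 235/14 ≈ 16.786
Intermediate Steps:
C = 1/28 (C = 3/(-9 + 93) = 3/84 = 3*(1/84) = 1/28 ≈ 0.035714)
16 + 22*C = 16 + 22*(1/28) = 16 + 11/14 = 235/14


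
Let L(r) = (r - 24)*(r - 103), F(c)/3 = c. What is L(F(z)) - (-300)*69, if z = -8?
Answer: 26796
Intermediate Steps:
F(c) = 3*c
L(r) = (-103 + r)*(-24 + r) (L(r) = (-24 + r)*(-103 + r) = (-103 + r)*(-24 + r))
L(F(z)) - (-300)*69 = (2472 + (3*(-8))**2 - 381*(-8)) - (-300)*69 = (2472 + (-24)**2 - 127*(-24)) - 1*(-20700) = (2472 + 576 + 3048) + 20700 = 6096 + 20700 = 26796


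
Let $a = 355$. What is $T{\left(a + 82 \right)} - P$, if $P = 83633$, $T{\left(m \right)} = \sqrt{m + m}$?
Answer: $-83633 + \sqrt{874} \approx -83604.0$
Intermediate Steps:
$T{\left(m \right)} = \sqrt{2} \sqrt{m}$ ($T{\left(m \right)} = \sqrt{2 m} = \sqrt{2} \sqrt{m}$)
$T{\left(a + 82 \right)} - P = \sqrt{2} \sqrt{355 + 82} - 83633 = \sqrt{2} \sqrt{437} - 83633 = \sqrt{874} - 83633 = -83633 + \sqrt{874}$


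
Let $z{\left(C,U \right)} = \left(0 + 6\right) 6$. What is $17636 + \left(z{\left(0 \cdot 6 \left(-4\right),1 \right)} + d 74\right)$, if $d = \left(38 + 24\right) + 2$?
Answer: $22408$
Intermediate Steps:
$d = 64$ ($d = 62 + 2 = 64$)
$z{\left(C,U \right)} = 36$ ($z{\left(C,U \right)} = 6 \cdot 6 = 36$)
$17636 + \left(z{\left(0 \cdot 6 \left(-4\right),1 \right)} + d 74\right) = 17636 + \left(36 + 64 \cdot 74\right) = 17636 + \left(36 + 4736\right) = 17636 + 4772 = 22408$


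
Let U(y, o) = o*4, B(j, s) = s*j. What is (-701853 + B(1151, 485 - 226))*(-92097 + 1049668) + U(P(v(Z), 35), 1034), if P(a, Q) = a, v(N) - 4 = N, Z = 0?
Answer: -386613541688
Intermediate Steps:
B(j, s) = j*s
v(N) = 4 + N
U(y, o) = 4*o
(-701853 + B(1151, 485 - 226))*(-92097 + 1049668) + U(P(v(Z), 35), 1034) = (-701853 + 1151*(485 - 226))*(-92097 + 1049668) + 4*1034 = (-701853 + 1151*259)*957571 + 4136 = (-701853 + 298109)*957571 + 4136 = -403744*957571 + 4136 = -386613545824 + 4136 = -386613541688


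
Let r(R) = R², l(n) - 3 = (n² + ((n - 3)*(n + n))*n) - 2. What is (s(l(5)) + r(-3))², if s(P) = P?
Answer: 18225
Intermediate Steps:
l(n) = 1 + n² + 2*n²*(-3 + n) (l(n) = 3 + ((n² + ((n - 3)*(n + n))*n) - 2) = 3 + ((n² + ((-3 + n)*(2*n))*n) - 2) = 3 + ((n² + (2*n*(-3 + n))*n) - 2) = 3 + ((n² + 2*n²*(-3 + n)) - 2) = 3 + (-2 + n² + 2*n²*(-3 + n)) = 1 + n² + 2*n²*(-3 + n))
(s(l(5)) + r(-3))² = ((1 - 5*5² + 2*5³) + (-3)²)² = ((1 - 5*25 + 2*125) + 9)² = ((1 - 125 + 250) + 9)² = (126 + 9)² = 135² = 18225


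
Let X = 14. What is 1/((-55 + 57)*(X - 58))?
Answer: -1/88 ≈ -0.011364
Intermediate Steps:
1/((-55 + 57)*(X - 58)) = 1/((-55 + 57)*(14 - 58)) = 1/(2*(-44)) = 1/(-88) = -1/88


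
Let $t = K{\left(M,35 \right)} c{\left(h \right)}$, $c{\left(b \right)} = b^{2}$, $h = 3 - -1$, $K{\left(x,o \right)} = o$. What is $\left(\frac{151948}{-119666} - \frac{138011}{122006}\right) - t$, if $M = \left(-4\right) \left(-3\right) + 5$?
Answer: $- \frac{4105518494887}{7299984998} \approx -562.4$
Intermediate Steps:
$M = 17$ ($M = 12 + 5 = 17$)
$h = 4$ ($h = 3 + 1 = 4$)
$t = 560$ ($t = 35 \cdot 4^{2} = 35 \cdot 16 = 560$)
$\left(\frac{151948}{-119666} - \frac{138011}{122006}\right) - t = \left(\frac{151948}{-119666} - \frac{138011}{122006}\right) - 560 = \left(151948 \left(- \frac{1}{119666}\right) - \frac{138011}{122006}\right) - 560 = \left(- \frac{75974}{59833} - \frac{138011}{122006}\right) - 560 = - \frac{17526896007}{7299984998} - 560 = - \frac{4105518494887}{7299984998}$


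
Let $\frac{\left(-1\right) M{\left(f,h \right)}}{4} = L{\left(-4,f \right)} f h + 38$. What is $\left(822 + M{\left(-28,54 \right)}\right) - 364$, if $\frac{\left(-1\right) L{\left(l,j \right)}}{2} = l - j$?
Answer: $-289998$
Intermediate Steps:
$L{\left(l,j \right)} = - 2 l + 2 j$ ($L{\left(l,j \right)} = - 2 \left(l - j\right) = - 2 l + 2 j$)
$M{\left(f,h \right)} = -152 - 4 f h \left(8 + 2 f\right)$ ($M{\left(f,h \right)} = - 4 \left(\left(\left(-2\right) \left(-4\right) + 2 f\right) f h + 38\right) = - 4 \left(\left(8 + 2 f\right) f h + 38\right) = - 4 \left(f \left(8 + 2 f\right) h + 38\right) = - 4 \left(f h \left(8 + 2 f\right) + 38\right) = - 4 \left(38 + f h \left(8 + 2 f\right)\right) = -152 - 4 f h \left(8 + 2 f\right)$)
$\left(822 + M{\left(-28,54 \right)}\right) - 364 = \left(822 - \left(152 - 12096 \left(4 - 28\right)\right)\right) - 364 = \left(822 - \left(152 - 12096 \left(-24\right)\right)\right) - 364 = \left(822 - 290456\right) - 364 = -289634 - 364 = -289998$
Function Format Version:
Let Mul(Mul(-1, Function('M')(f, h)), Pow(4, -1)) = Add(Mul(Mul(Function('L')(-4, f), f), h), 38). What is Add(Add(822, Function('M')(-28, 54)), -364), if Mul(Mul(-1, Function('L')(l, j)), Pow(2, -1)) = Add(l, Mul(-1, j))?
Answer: -289998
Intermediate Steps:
Function('L')(l, j) = Add(Mul(-2, l), Mul(2, j)) (Function('L')(l, j) = Mul(-2, Add(l, Mul(-1, j))) = Add(Mul(-2, l), Mul(2, j)))
Function('M')(f, h) = Add(-152, Mul(-4, f, h, Add(8, Mul(2, f)))) (Function('M')(f, h) = Mul(-4, Add(Mul(Mul(Add(Mul(-2, -4), Mul(2, f)), f), h), 38)) = Mul(-4, Add(Mul(Mul(Add(8, Mul(2, f)), f), h), 38)) = Mul(-4, Add(Mul(Mul(f, Add(8, Mul(2, f))), h), 38)) = Mul(-4, Add(Mul(f, h, Add(8, Mul(2, f))), 38)) = Mul(-4, Add(38, Mul(f, h, Add(8, Mul(2, f))))) = Add(-152, Mul(-4, f, h, Add(8, Mul(2, f)))))
Add(Add(822, Function('M')(-28, 54)), -364) = Add(Add(822, Add(-152, Mul(-8, -28, 54, Add(4, -28)))), -364) = Add(Add(822, Add(-152, Mul(-8, -28, 54, -24))), -364) = Add(Add(822, Add(-152, -290304)), -364) = Add(Add(822, -290456), -364) = Add(-289634, -364) = -289998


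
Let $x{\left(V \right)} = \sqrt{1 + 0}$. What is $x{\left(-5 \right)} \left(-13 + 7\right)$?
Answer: $-6$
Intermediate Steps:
$x{\left(V \right)} = 1$ ($x{\left(V \right)} = \sqrt{1} = 1$)
$x{\left(-5 \right)} \left(-13 + 7\right) = 1 \left(-13 + 7\right) = 1 \left(-6\right) = -6$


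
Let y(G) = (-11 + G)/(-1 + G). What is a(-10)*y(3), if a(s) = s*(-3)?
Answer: -120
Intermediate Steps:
a(s) = -3*s
y(G) = (-11 + G)/(-1 + G)
a(-10)*y(3) = (-3*(-10))*((-11 + 3)/(-1 + 3)) = 30*(-8/2) = 30*((1/2)*(-8)) = 30*(-4) = -120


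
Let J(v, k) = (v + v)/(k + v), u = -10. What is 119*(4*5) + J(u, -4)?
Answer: 16670/7 ≈ 2381.4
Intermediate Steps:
J(v, k) = 2*v/(k + v) (J(v, k) = (2*v)/(k + v) = 2*v/(k + v))
119*(4*5) + J(u, -4) = 119*(4*5) + 2*(-10)/(-4 - 10) = 119*20 + 2*(-10)/(-14) = 2380 + 2*(-10)*(-1/14) = 2380 + 10/7 = 16670/7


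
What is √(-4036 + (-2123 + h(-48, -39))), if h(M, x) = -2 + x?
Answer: 10*I*√62 ≈ 78.74*I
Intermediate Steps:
√(-4036 + (-2123 + h(-48, -39))) = √(-4036 + (-2123 + (-2 - 39))) = √(-4036 + (-2123 - 41)) = √(-4036 - 2164) = √(-6200) = 10*I*√62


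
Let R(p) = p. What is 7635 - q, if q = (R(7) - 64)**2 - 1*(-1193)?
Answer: 3193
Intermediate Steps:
q = 4442 (q = (7 - 64)**2 - 1*(-1193) = (-57)**2 + 1193 = 3249 + 1193 = 4442)
7635 - q = 7635 - 1*4442 = 7635 - 4442 = 3193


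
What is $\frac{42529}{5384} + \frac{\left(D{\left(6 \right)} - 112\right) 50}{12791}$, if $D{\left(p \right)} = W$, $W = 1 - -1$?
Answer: $\frac{514376439}{68866744} \approx 7.4692$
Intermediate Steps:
$W = 2$ ($W = 1 + 1 = 2$)
$D{\left(p \right)} = 2$
$\frac{42529}{5384} + \frac{\left(D{\left(6 \right)} - 112\right) 50}{12791} = \frac{42529}{5384} + \frac{\left(2 - 112\right) 50}{12791} = 42529 \cdot \frac{1}{5384} + \left(-110\right) 50 \cdot \frac{1}{12791} = \frac{42529}{5384} - \frac{5500}{12791} = \frac{514376439}{68866744}$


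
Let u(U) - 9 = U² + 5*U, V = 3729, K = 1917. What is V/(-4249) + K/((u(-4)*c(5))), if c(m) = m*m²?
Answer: 5814708/2655625 ≈ 2.1896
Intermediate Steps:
c(m) = m³
u(U) = 9 + U² + 5*U (u(U) = 9 + (U² + 5*U) = 9 + U² + 5*U)
V/(-4249) + K/((u(-4)*c(5))) = 3729/(-4249) + 1917/(((9 + (-4)² + 5*(-4))*5³)) = 3729*(-1/4249) + 1917/(((9 + 16 - 20)*125)) = -3729/4249 + 1917/((5*125)) = -3729/4249 + 1917/625 = 5814708/2655625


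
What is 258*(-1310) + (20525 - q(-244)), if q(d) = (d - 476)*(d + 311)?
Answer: -269215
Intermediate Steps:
q(d) = (-476 + d)*(311 + d)
258*(-1310) + (20525 - q(-244)) = 258*(-1310) + (20525 - (-148036 + (-244)² - 165*(-244))) = -337980 + (20525 - (-148036 + 59536 + 40260)) = -337980 + (20525 - 1*(-48240)) = -337980 + (20525 + 48240) = -337980 + 68765 = -269215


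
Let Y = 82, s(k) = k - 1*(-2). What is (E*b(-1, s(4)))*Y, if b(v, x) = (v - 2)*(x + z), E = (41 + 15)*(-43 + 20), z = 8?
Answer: 4435872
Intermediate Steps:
s(k) = 2 + k (s(k) = k + 2 = 2 + k)
E = -1288 (E = 56*(-23) = -1288)
b(v, x) = (-2 + v)*(8 + x) (b(v, x) = (v - 2)*(x + 8) = (-2 + v)*(8 + x))
(E*b(-1, s(4)))*Y = -1288*(-16 - 2*(2 + 4) + 8*(-1) - (2 + 4))*82 = -1288*(-16 - 2*6 - 8 - 1*6)*82 = -1288*(-16 - 12 - 8 - 6)*82 = -1288*(-42)*82 = 54096*82 = 4435872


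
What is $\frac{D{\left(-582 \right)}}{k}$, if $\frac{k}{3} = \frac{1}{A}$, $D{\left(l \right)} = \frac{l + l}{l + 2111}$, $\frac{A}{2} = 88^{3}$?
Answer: $- \frac{48074752}{139} \approx -3.4586 \cdot 10^{5}$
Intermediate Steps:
$A = 1362944$ ($A = 2 \cdot 88^{3} = 2 \cdot 681472 = 1362944$)
$D{\left(l \right)} = \frac{2 l}{2111 + l}$
$k = \frac{3}{1362944} \approx 2.2011 \cdot 10^{-6}$
$\frac{D{\left(-582 \right)}}{k} = \frac{2 \left(-582\right) \frac{1}{2111 - 582}}{\frac{3}{1362944}} = 2 \left(-582\right) \frac{1}{1529} \cdot \frac{1362944}{3} = \left(- \frac{1164}{1529}\right) \frac{1362944}{3} = - \frac{48074752}{139}$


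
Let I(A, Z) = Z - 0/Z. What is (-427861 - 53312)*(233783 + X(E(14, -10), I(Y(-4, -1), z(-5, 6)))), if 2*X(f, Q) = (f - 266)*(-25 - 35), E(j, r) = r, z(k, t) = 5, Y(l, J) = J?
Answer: -116474179899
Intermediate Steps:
I(A, Z) = Z (I(A, Z) = Z - 1*0 = Z + 0 = Z)
X(f, Q) = 7980 - 30*f (X(f, Q) = ((f - 266)*(-25 - 35))/2 = ((-266 + f)*(-60))/2 = (15960 - 60*f)/2 = 7980 - 30*f)
(-427861 - 53312)*(233783 + X(E(14, -10), I(Y(-4, -1), z(-5, 6)))) = (-427861 - 53312)*(233783 + (7980 - 30*(-10))) = -481173*(233783 + (7980 + 300)) = -481173*(233783 + 8280) = -481173*242063 = -116474179899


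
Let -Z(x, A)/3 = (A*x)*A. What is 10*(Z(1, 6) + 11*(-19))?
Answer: -3170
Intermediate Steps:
Z(x, A) = -3*x*A² (Z(x, A) = -3*A*x*A = -3*x*A²)
10*(Z(1, 6) + 11*(-19)) = 10*(-3*1*6² + 11*(-19)) = 10*(-3*1*36 - 209) = 10*(-108 - 209) = 10*(-317) = -3170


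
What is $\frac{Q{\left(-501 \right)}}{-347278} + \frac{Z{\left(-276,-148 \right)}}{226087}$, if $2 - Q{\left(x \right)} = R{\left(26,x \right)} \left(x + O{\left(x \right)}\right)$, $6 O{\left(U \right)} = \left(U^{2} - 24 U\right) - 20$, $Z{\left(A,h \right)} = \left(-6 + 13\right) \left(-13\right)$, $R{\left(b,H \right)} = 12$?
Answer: $\frac{58766366677}{39257520593} \approx 1.4969$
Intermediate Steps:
$Z{\left(A,h \right)} = -91$ ($Z{\left(A,h \right)} = 7 \left(-13\right) = -91$)
$O{\left(U \right)} = - \frac{10}{3} - 4 U + \frac{U^{2}}{6}$ ($O{\left(U \right)} = \frac{\left(U^{2} - 24 U\right) - 20}{6} = \frac{-20 + U^{2} - 24 U}{6} = - \frac{10}{3} - 4 U + \frac{U^{2}}{6}$)
$Q{\left(x \right)} = 42 - 2 x^{2} + 36 x$ ($Q{\left(x \right)} = 2 - 12 \left(x - \left(\frac{10}{3} + 4 x - \frac{x^{2}}{6}\right)\right) = 2 - 12 \left(- \frac{10}{3} - 3 x + \frac{x^{2}}{6}\right) = 2 - \left(-40 - 36 x + 2 x^{2}\right) = 2 + \left(40 - 2 x^{2} + 36 x\right) = 42 - 2 x^{2} + 36 x$)
$\frac{Q{\left(-501 \right)}}{-347278} + \frac{Z{\left(-276,-148 \right)}}{226087} = \frac{42 - 2 \left(-501\right)^{2} + 36 \left(-501\right)}{-347278} - \frac{91}{226087} = \left(42 - 502002 - 18036\right) \left(- \frac{1}{347278}\right) - \frac{91}{226087} = \left(-519996\right) \left(- \frac{1}{347278}\right) - \frac{91}{226087} = \frac{259998}{173639} - \frac{91}{226087} = \frac{58766366677}{39257520593}$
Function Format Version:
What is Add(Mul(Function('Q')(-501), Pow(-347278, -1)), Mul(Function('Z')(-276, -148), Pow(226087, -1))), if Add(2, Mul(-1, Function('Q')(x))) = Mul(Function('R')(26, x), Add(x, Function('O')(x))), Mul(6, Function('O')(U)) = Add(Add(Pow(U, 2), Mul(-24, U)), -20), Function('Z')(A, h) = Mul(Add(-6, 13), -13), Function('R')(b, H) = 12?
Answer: Rational(58766366677, 39257520593) ≈ 1.4969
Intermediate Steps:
Function('Z')(A, h) = -91 (Function('Z')(A, h) = Mul(7, -13) = -91)
Function('O')(U) = Add(Rational(-10, 3), Mul(-4, U), Mul(Rational(1, 6), Pow(U, 2))) (Function('O')(U) = Mul(Rational(1, 6), Add(Add(Pow(U, 2), Mul(-24, U)), -20)) = Mul(Rational(1, 6), Add(-20, Pow(U, 2), Mul(-24, U))) = Add(Rational(-10, 3), Mul(-4, U), Mul(Rational(1, 6), Pow(U, 2))))
Function('Q')(x) = Add(42, Mul(-2, Pow(x, 2)), Mul(36, x)) (Function('Q')(x) = Add(2, Mul(-1, Mul(12, Add(x, Add(Rational(-10, 3), Mul(-4, x), Mul(Rational(1, 6), Pow(x, 2))))))) = Add(2, Mul(-1, Mul(12, Add(Rational(-10, 3), Mul(-3, x), Mul(Rational(1, 6), Pow(x, 2)))))) = Add(2, Mul(-1, Add(-40, Mul(-36, x), Mul(2, Pow(x, 2))))) = Add(2, Add(40, Mul(-2, Pow(x, 2)), Mul(36, x))) = Add(42, Mul(-2, Pow(x, 2)), Mul(36, x)))
Add(Mul(Function('Q')(-501), Pow(-347278, -1)), Mul(Function('Z')(-276, -148), Pow(226087, -1))) = Add(Mul(Add(42, Mul(-2, Pow(-501, 2)), Mul(36, -501)), Pow(-347278, -1)), Mul(-91, Pow(226087, -1))) = Add(Mul(Add(42, Mul(-2, 251001), -18036), Rational(-1, 347278)), Mul(-91, Rational(1, 226087))) = Add(Mul(Add(42, -502002, -18036), Rational(-1, 347278)), Rational(-91, 226087)) = Add(Mul(-519996, Rational(-1, 347278)), Rational(-91, 226087)) = Add(Rational(259998, 173639), Rational(-91, 226087)) = Rational(58766366677, 39257520593)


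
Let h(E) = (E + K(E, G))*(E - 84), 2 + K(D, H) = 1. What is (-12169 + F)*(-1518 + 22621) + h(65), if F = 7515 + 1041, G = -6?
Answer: -76246355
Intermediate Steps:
K(D, H) = -1 (K(D, H) = -2 + 1 = -1)
h(E) = (-1 + E)*(-84 + E) (h(E) = (E - 1)*(E - 84) = (-1 + E)*(-84 + E))
F = 8556
(-12169 + F)*(-1518 + 22621) + h(65) = (-12169 + 8556)*(-1518 + 22621) + (84 + 65² - 85*65) = -3613*21103 + (84 + 4225 - 5525) = -76245139 - 1216 = -76246355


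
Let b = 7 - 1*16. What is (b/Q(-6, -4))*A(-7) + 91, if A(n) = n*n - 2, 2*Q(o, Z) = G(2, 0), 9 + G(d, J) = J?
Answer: 185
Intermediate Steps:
G(d, J) = -9 + J
Q(o, Z) = -9/2 (Q(o, Z) = (-9 + 0)/2 = (½)*(-9) = -9/2)
A(n) = -2 + n² (A(n) = n² - 2 = -2 + n²)
b = -9 (b = 7 - 16 = -9)
(b/Q(-6, -4))*A(-7) + 91 = (-9/(-9/2))*(-2 + (-7)²) + 91 = (-9*(-2/9))*(-2 + 49) + 91 = 2*47 + 91 = 94 + 91 = 185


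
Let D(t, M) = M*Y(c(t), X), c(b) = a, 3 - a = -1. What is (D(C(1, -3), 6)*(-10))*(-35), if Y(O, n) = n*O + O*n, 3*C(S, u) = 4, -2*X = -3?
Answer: 25200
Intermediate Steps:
a = 4 (a = 3 - 1*(-1) = 3 + 1 = 4)
X = 3/2 (X = -½*(-3) = 3/2 ≈ 1.5000)
C(S, u) = 4/3 (C(S, u) = (⅓)*4 = 4/3)
c(b) = 4
Y(O, n) = 2*O*n (Y(O, n) = O*n + O*n = 2*O*n)
D(t, M) = 12*M (D(t, M) = M*(2*4*(3/2)) = M*12 = 12*M)
(D(C(1, -3), 6)*(-10))*(-35) = ((12*6)*(-10))*(-35) = (72*(-10))*(-35) = -720*(-35) = 25200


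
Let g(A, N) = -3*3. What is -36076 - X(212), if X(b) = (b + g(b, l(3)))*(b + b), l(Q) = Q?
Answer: -122148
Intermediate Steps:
g(A, N) = -9
X(b) = 2*b*(-9 + b) (X(b) = (b - 9)*(b + b) = (-9 + b)*(2*b) = 2*b*(-9 + b))
-36076 - X(212) = -36076 - 2*212*(-9 + 212) = -36076 - 2*212*203 = -36076 - 1*86072 = -36076 - 86072 = -122148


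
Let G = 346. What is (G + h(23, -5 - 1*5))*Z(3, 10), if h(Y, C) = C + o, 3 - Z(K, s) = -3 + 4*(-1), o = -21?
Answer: 3150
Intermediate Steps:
Z(K, s) = 10 (Z(K, s) = 3 - (-3 + 4*(-1)) = 3 - (-3 - 4) = 3 - 1*(-7) = 3 + 7 = 10)
h(Y, C) = -21 + C (h(Y, C) = C - 21 = -21 + C)
(G + h(23, -5 - 1*5))*Z(3, 10) = (346 + (-21 + (-5 - 1*5)))*10 = (346 + (-21 + (-5 - 5)))*10 = (346 + (-21 - 10))*10 = (346 - 31)*10 = 315*10 = 3150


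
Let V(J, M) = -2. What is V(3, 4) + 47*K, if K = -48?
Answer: -2258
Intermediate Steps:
V(3, 4) + 47*K = -2 + 47*(-48) = -2 - 2256 = -2258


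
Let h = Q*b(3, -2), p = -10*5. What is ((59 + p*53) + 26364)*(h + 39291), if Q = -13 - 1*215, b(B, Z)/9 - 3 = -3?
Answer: 934064943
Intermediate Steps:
b(B, Z) = 0 (b(B, Z) = 27 + 9*(-3) = 27 - 27 = 0)
Q = -228 (Q = -13 - 215 = -228)
p = -50
h = 0 (h = -228*0 = 0)
((59 + p*53) + 26364)*(h + 39291) = ((59 - 50*53) + 26364)*(0 + 39291) = ((59 - 2650) + 26364)*39291 = (-2591 + 26364)*39291 = 23773*39291 = 934064943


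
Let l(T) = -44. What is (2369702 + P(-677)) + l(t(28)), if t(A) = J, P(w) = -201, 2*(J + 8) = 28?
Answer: 2369457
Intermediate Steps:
J = 6 (J = -8 + (1/2)*28 = -8 + 14 = 6)
t(A) = 6
(2369702 + P(-677)) + l(t(28)) = (2369702 - 201) - 44 = 2369501 - 44 = 2369457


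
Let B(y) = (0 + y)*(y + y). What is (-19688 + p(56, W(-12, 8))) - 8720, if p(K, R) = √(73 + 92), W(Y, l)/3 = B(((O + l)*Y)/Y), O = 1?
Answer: -28408 + √165 ≈ -28395.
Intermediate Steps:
B(y) = 2*y² (B(y) = y*(2*y) = 2*y²)
W(Y, l) = 6*(1 + l)² (W(Y, l) = 3*(2*(((1 + l)*Y)/Y)²) = 3*(2*((Y*(1 + l))/Y)²) = 3*(2*(1 + l)²) = 6*(1 + l)²)
p(K, R) = √165
(-19688 + p(56, W(-12, 8))) - 8720 = (-19688 + √165) - 8720 = -28408 + √165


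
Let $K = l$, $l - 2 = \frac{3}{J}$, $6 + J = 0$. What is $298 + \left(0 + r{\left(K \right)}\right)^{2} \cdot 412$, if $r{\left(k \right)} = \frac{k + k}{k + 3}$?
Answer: $\frac{4330}{9} \approx 481.11$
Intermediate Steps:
$J = -6$ ($J = -6 + 0 = -6$)
$l = \frac{3}{2}$ ($l = 2 + \frac{3}{-6} = 2 + 3 \left(- \frac{1}{6}\right) = 2 - \frac{1}{2} = \frac{3}{2} \approx 1.5$)
$K = \frac{3}{2} \approx 1.5$
$r{\left(k \right)} = \frac{2 k}{3 + k}$
$298 + \left(0 + r{\left(K \right)}\right)^{2} \cdot 412 = 298 + \left(0 + 2 \cdot \frac{3}{2} \frac{1}{3 + \frac{3}{2}}\right)^{2} \cdot 412 = 298 + \left(0 + 2 \cdot \frac{3}{2} \frac{1}{\frac{9}{2}}\right)^{2} \cdot 412 = 298 + \left(0 + 2 \cdot \frac{3}{2} \cdot \frac{2}{9}\right)^{2} \cdot 412 = 298 + \left(0 + \frac{2}{3}\right)^{2} \cdot 412 = 298 + \left(\frac{2}{3}\right)^{2} \cdot 412 = 298 + \frac{4}{9} \cdot 412 = 298 + \frac{1648}{9} = \frac{4330}{9}$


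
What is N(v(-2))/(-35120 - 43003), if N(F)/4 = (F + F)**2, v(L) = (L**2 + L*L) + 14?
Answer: -7744/78123 ≈ -0.099126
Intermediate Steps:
v(L) = 14 + 2*L**2 (v(L) = (L**2 + L**2) + 14 = 2*L**2 + 14 = 14 + 2*L**2)
N(F) = 16*F**2 (N(F) = 4*(F + F)**2 = 4*(2*F)**2 = 4*(4*F**2) = 16*F**2)
N(v(-2))/(-35120 - 43003) = (16*(14 + 2*(-2)**2)**2)/(-35120 - 43003) = (16*(14 + 2*4)**2)/(-78123) = (16*(14 + 8)**2)*(-1/78123) = (16*22**2)*(-1/78123) = (16*484)*(-1/78123) = 7744*(-1/78123) = -7744/78123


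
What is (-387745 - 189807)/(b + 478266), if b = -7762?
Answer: -72194/58813 ≈ -1.2275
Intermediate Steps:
(-387745 - 189807)/(b + 478266) = (-387745 - 189807)/(-7762 + 478266) = -577552/470504 = -577552*1/470504 = -72194/58813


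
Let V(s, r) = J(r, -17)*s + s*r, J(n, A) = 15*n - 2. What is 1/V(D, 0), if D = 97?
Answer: -1/194 ≈ -0.0051546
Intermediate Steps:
J(n, A) = -2 + 15*n
V(s, r) = r*s + s*(-2 + 15*r) (V(s, r) = (-2 + 15*r)*s + s*r = s*(-2 + 15*r) + r*s = r*s + s*(-2 + 15*r))
1/V(D, 0) = 1/(2*97*(-1 + 8*0)) = 1/(2*97*(-1 + 0)) = 1/(2*97*(-1)) = 1/(-194) = -1/194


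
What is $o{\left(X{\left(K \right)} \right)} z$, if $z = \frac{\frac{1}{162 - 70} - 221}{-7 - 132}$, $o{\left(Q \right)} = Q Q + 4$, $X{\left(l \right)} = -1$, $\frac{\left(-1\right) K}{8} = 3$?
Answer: $\frac{101655}{12788} \approx 7.9492$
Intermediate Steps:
$K = -24$ ($K = \left(-8\right) 3 = -24$)
$o{\left(Q \right)} = 4 + Q^{2}$ ($o{\left(Q \right)} = Q^{2} + 4 = 4 + Q^{2}$)
$z = \frac{20331}{12788}$ ($z = \frac{\frac{1}{92} - 221}{-139} = \left(\frac{1}{92} - 221\right) \left(- \frac{1}{139}\right) = \left(- \frac{20331}{92}\right) \left(- \frac{1}{139}\right) = \frac{20331}{12788} \approx 1.5898$)
$o{\left(X{\left(K \right)} \right)} z = \left(4 + \left(-1\right)^{2}\right) \frac{20331}{12788} = \left(4 + 1\right) \frac{20331}{12788} = 5 \cdot \frac{20331}{12788} = \frac{101655}{12788}$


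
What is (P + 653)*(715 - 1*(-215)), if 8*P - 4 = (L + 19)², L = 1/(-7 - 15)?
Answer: 1257472065/1936 ≈ 6.4952e+5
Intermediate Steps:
L = -1/22 (L = 1/(-22) = -1/22 ≈ -0.045455)
P = 175825/3872 (P = ½ + (-1/22 + 19)²/8 = ½ + (417/22)²/8 = ½ + (⅛)*(173889/484) = ½ + 173889/3872 = 175825/3872 ≈ 45.409)
(P + 653)*(715 - 1*(-215)) = (175825/3872 + 653)*(715 - 1*(-215)) = 2704241*(715 + 215)/3872 = (2704241/3872)*930 = 1257472065/1936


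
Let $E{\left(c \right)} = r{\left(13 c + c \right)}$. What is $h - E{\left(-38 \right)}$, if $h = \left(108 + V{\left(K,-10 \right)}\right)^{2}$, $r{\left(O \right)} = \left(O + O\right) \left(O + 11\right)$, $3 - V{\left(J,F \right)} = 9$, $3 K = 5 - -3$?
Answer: $-543940$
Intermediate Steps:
$K = \frac{8}{3}$ ($K = \frac{5 - -3}{3} = \frac{5 + 3}{3} = \frac{1}{3} \cdot 8 = \frac{8}{3} \approx 2.6667$)
$V{\left(J,F \right)} = -6$ ($V{\left(J,F \right)} = 3 - 9 = -6$)
$r{\left(O \right)} = 2 O \left(11 + O\right)$
$E{\left(c \right)} = 28 c \left(11 + 14 c\right)$ ($E{\left(c \right)} = 2 \left(13 c + c\right) \left(11 + \left(13 c + c\right)\right) = 2 \cdot 14 c \left(11 + 14 c\right) = 28 c \left(11 + 14 c\right)$)
$h = 10404$ ($h = \left(108 - 6\right)^{2} = 102^{2} = 10404$)
$h - E{\left(-38 \right)} = 10404 - 28 \left(-38\right) \left(11 + 14 \left(-38\right)\right) = 10404 - 28 \left(-38\right) \left(11 - 532\right) = 10404 - 28 \left(-38\right) \left(-521\right) = 10404 - 554344 = -543940$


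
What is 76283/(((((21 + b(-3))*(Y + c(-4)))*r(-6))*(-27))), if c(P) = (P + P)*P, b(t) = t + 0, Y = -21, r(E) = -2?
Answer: 76283/10692 ≈ 7.1346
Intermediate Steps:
b(t) = t
c(P) = 2*P**2 (c(P) = (2*P)*P = 2*P**2)
76283/(((((21 + b(-3))*(Y + c(-4)))*r(-6))*(-27))) = 76283/(((((21 - 3)*(-21 + 2*(-4)**2))*(-2))*(-27))) = 76283/((((18*(-21 + 2*16))*(-2))*(-27))) = 76283/((((18*(-21 + 32))*(-2))*(-27))) = 76283/((((18*11)*(-2))*(-27))) = 76283/(((198*(-2))*(-27))) = 76283/((-396*(-27))) = 76283/10692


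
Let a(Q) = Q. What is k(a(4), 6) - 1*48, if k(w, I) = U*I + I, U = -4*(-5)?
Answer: 78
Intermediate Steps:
U = 20
k(w, I) = 21*I (k(w, I) = 20*I + I = 21*I)
k(a(4), 6) - 1*48 = 21*6 - 1*48 = 126 - 48 = 78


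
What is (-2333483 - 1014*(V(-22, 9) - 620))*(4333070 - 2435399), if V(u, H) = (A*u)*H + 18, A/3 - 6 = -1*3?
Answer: 159201313203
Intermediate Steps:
A = 9 (A = 18 + 3*(-1*3) = 18 + 3*(-3) = 18 - 9 = 9)
V(u, H) = 18 + 9*H*u (V(u, H) = (9*u)*H + 18 = 9*H*u + 18 = 18 + 9*H*u)
(-2333483 - 1014*(V(-22, 9) - 620))*(4333070 - 2435399) = (-2333483 - 1014*((18 + 9*9*(-22)) - 620))*(4333070 - 2435399) = (-2333483 - 1014*((18 - 1782) - 620))*1897671 = (-2333483 - 1014*(-1764 - 620))*1897671 = (-2333483 - 1014*(-2384))*1897671 = (-2333483 + 2417376)*1897671 = 83893*1897671 = 159201313203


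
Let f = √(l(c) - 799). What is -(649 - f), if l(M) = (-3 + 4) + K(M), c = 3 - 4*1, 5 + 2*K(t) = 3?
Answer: -649 + I*√799 ≈ -649.0 + 28.267*I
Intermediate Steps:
K(t) = -1 (K(t) = -5/2 + (½)*3 = -5/2 + 3/2 = -1)
c = -1 (c = 3 - 4 = -1)
l(M) = 0 (l(M) = (-3 + 4) - 1 = 1 - 1 = 0)
f = I*√799 (f = √(0 - 799) = √(-799) = I*√799 ≈ 28.267*I)
-(649 - f) = -(649 - I*√799) = -649 + I*√799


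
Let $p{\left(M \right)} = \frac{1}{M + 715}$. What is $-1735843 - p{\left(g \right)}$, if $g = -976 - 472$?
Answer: $- \frac{1272372918}{733} \approx -1.7358 \cdot 10^{6}$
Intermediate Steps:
$g = -1448$
$p{\left(M \right)} = \frac{1}{715 + M}$
$-1735843 - p{\left(g \right)} = -1735843 - \frac{1}{715 - 1448} = -1735843 - \frac{1}{-733} = -1735843 - - \frac{1}{733} = -1735843 + \frac{1}{733} = - \frac{1272372918}{733}$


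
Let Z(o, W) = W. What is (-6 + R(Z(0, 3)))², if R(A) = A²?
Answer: 9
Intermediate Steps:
(-6 + R(Z(0, 3)))² = (-6 + 3²)² = (-6 + 9)² = 3² = 9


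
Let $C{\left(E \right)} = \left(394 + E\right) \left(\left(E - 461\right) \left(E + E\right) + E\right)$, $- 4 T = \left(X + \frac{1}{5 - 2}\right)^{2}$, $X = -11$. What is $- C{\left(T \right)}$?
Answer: $- \frac{7412554240}{729} \approx -1.0168 \cdot 10^{7}$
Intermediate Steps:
$T = - \frac{256}{9}$ ($T = - \frac{\left(-11 + \frac{1}{5 - 2}\right)^{2}}{4} = - \frac{\left(-11 + \frac{1}{3}\right)^{2}}{4} = - \frac{\left(- \frac{32}{3}\right)^{2}}{4} = \left(- \frac{1}{4}\right) \frac{1024}{9} = - \frac{256}{9} \approx -28.444$)
$C{\left(E \right)} = \left(394 + E\right) \left(E + 2 E \left(-461 + E\right)\right)$ ($C{\left(E \right)} = \left(394 + E\right) \left(\left(-461 + E\right) 2 E + E\right) = \left(394 + E\right) \left(2 E \left(-461 + E\right) + E\right) = \left(394 + E\right) \left(E + 2 E \left(-461 + E\right)\right)$)
$- C{\left(T \right)} = - \frac{\left(-256\right) \left(-362874 - - \frac{34048}{9} + 2 \left(- \frac{256}{9}\right)^{2}\right)}{9} = - \frac{\left(-256\right) \left(-362874 + \frac{34048}{9} + 2 \cdot \frac{65536}{81}\right)}{9} = - \frac{\left(-256\right) \left(-362874 + \frac{34048}{9} + \frac{131072}{81}\right)}{9} = - \frac{\left(-256\right) \left(-28955290\right)}{9 \cdot 81} = \left(-1\right) \frac{7412554240}{729} = - \frac{7412554240}{729}$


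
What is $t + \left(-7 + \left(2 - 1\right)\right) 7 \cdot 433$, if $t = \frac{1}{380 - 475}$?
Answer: $- \frac{1727671}{95} \approx -18186.0$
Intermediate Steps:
$t = - \frac{1}{95}$ ($t = \frac{1}{-95} = - \frac{1}{95} \approx -0.010526$)
$t + \left(-7 + \left(2 - 1\right)\right) 7 \cdot 433 = - \frac{1}{95} + \left(-7 + \left(2 - 1\right)\right) 7 \cdot 433 = - \frac{1}{95} + \left(-7 + 1\right) 7 \cdot 433 = - \frac{1}{95} + \left(-6\right) 7 \cdot 433 = - \frac{1}{95} - 18186 = - \frac{1727671}{95}$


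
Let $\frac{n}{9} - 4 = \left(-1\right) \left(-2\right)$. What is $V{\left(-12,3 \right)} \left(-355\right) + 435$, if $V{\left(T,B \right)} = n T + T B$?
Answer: $243255$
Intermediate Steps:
$n = 54$ ($n = 36 + 9 \left(\left(-1\right) \left(-2\right)\right) = 36 + 9 \cdot 2 = 36 + 18 = 54$)
$V{\left(T,B \right)} = 54 T + B T$ ($V{\left(T,B \right)} = 54 T + T B = 54 T + B T$)
$V{\left(-12,3 \right)} \left(-355\right) + 435 = - 12 \left(54 + 3\right) \left(-355\right) + 435 = \left(-12\right) 57 \left(-355\right) + 435 = \left(-684\right) \left(-355\right) + 435 = 242820 + 435 = 243255$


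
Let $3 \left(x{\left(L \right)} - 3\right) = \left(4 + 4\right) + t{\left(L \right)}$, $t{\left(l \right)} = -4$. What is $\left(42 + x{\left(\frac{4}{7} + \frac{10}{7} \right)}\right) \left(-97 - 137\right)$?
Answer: $-10842$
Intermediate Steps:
$x{\left(L \right)} = \frac{13}{3}$ ($x{\left(L \right)} = 3 + \frac{\left(4 + 4\right) - 4}{3} = 3 + \frac{8 - 4}{3} = 3 + \frac{1}{3} \cdot 4 = 3 + \frac{4}{3} = \frac{13}{3}$)
$\left(42 + x{\left(\frac{4}{7} + \frac{10}{7} \right)}\right) \left(-97 - 137\right) = \left(42 + \frac{13}{3}\right) \left(-97 - 137\right) = \frac{139}{3} \left(-234\right) = -10842$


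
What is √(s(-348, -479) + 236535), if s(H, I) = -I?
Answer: √237014 ≈ 486.84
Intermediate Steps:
√(s(-348, -479) + 236535) = √(-1*(-479) + 236535) = √(479 + 236535) = √237014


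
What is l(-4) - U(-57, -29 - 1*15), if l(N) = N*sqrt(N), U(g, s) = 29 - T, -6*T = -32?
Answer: -71/3 - 8*I ≈ -23.667 - 8.0*I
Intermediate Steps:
T = 16/3 (T = -1/6*(-32) = 16/3 ≈ 5.3333)
U(g, s) = 71/3 (U(g, s) = 29 - 1*16/3 = 29 - 16/3 = 71/3)
l(N) = N**(3/2)
l(-4) - U(-57, -29 - 1*15) = (-4)**(3/2) - 1*71/3 = -8*I - 71/3 = -71/3 - 8*I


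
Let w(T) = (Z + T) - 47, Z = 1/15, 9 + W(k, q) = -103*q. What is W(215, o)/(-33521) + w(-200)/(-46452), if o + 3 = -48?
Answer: -882438134/5839190595 ≈ -0.15112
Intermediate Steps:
o = -51 (o = -3 - 48 = -51)
W(k, q) = -9 - 103*q
Z = 1/15 ≈ 0.066667
w(T) = -704/15 + T (w(T) = (1/15 + T) - 47 = -704/15 + T)
W(215, o)/(-33521) + w(-200)/(-46452) = (-9 - 103*(-51))/(-33521) + (-704/15 - 200)/(-46452) = (-9 + 5253)*(-1/33521) - 3704/15*(-1/46452) = 5244*(-1/33521) + 926/174195 = -5244/33521 + 926/174195 = -882438134/5839190595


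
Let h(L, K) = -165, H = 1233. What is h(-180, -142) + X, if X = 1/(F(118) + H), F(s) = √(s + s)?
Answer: -250807512/1520053 - 2*√59/1520053 ≈ -165.00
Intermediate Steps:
F(s) = √2*√s (F(s) = √(2*s) = √2*√s)
X = 1/(1233 + 2*√59) (X = 1/(√2*√118 + 1233) = 1/(2*√59 + 1233) = 1/(1233 + 2*√59) ≈ 0.00080105)
h(-180, -142) + X = -165 + (1233/1520053 - 2*√59/1520053) = -250807512/1520053 - 2*√59/1520053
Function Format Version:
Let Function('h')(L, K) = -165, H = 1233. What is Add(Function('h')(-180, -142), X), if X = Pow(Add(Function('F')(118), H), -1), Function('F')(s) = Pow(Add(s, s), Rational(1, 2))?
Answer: Add(Rational(-250807512, 1520053), Mul(Rational(-2, 1520053), Pow(59, Rational(1, 2)))) ≈ -165.00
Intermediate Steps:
Function('F')(s) = Mul(Pow(2, Rational(1, 2)), Pow(s, Rational(1, 2))) (Function('F')(s) = Pow(Mul(2, s), Rational(1, 2)) = Mul(Pow(2, Rational(1, 2)), Pow(s, Rational(1, 2))))
X = Pow(Add(1233, Mul(2, Pow(59, Rational(1, 2)))), -1) (X = Pow(Add(Mul(Pow(2, Rational(1, 2)), Pow(118, Rational(1, 2))), 1233), -1) = Pow(Add(Mul(2, Pow(59, Rational(1, 2))), 1233), -1) = Pow(Add(1233, Mul(2, Pow(59, Rational(1, 2)))), -1) ≈ 0.00080105)
Add(Function('h')(-180, -142), X) = Add(-165, Add(Rational(1233, 1520053), Mul(Rational(-2, 1520053), Pow(59, Rational(1, 2))))) = Add(Rational(-250807512, 1520053), Mul(Rational(-2, 1520053), Pow(59, Rational(1, 2))))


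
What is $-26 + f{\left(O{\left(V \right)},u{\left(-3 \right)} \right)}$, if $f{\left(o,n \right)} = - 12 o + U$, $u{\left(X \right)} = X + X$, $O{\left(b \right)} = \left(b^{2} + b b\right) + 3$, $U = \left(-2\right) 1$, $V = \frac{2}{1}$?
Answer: $-160$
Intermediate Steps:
$V = 2$ ($V = 2 \cdot 1 = 2$)
$U = -2$
$O{\left(b \right)} = 3 + 2 b^{2}$ ($O{\left(b \right)} = \left(b^{2} + b^{2}\right) + 3 = 2 b^{2} + 3 = 3 + 2 b^{2}$)
$u{\left(X \right)} = 2 X$
$f{\left(o,n \right)} = -2 - 12 o$ ($f{\left(o,n \right)} = - 12 o - 2 = -2 - 12 o$)
$-26 + f{\left(O{\left(V \right)},u{\left(-3 \right)} \right)} = -26 - \left(2 + 12 \left(3 + 2 \cdot 2^{2}\right)\right) = -26 - \left(2 + 12 \left(3 + 2 \cdot 4\right)\right) = -26 - \left(2 + 12 \left(3 + 8\right)\right) = -26 - 134 = -160$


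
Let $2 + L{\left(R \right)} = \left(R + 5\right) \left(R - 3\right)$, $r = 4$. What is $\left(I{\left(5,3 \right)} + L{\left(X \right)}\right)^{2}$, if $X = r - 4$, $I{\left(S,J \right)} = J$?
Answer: $196$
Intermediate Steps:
$X = 0$ ($X = 4 - 4 = 0$)
$L{\left(R \right)} = -2 + \left(-3 + R\right) \left(5 + R\right)$ ($L{\left(R \right)} = -2 + \left(R + 5\right) \left(R - 3\right) = -2 + \left(5 + R\right) \left(-3 + R\right) = -2 + \left(-3 + R\right) \left(5 + R\right)$)
$\left(I{\left(5,3 \right)} + L{\left(X \right)}\right)^{2} = \left(3 + \left(-17 + 0^{2} + 2 \cdot 0\right)\right)^{2} = \left(3 + \left(-17 + 0 + 0\right)\right)^{2} = \left(3 - 17\right)^{2} = \left(-14\right)^{2} = 196$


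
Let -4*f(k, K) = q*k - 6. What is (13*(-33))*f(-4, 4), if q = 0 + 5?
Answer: -5577/2 ≈ -2788.5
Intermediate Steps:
q = 5
f(k, K) = 3/2 - 5*k/4 (f(k, K) = -(5*k - 6)/4 = -(-6 + 5*k)/4 = 3/2 - 5*k/4)
(13*(-33))*f(-4, 4) = (13*(-33))*(3/2 - 5/4*(-4)) = -429*(3/2 + 5) = -429*13/2 = -5577/2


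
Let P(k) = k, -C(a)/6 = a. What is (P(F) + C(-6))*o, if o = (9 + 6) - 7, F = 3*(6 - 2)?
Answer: 384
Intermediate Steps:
C(a) = -6*a
F = 12 (F = 3*4 = 12)
o = 8 (o = 15 - 7 = 8)
(P(F) + C(-6))*o = (12 - 6*(-6))*8 = (12 + 36)*8 = 48*8 = 384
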